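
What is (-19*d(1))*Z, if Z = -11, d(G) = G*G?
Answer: 209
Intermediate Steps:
d(G) = G²
(-19*d(1))*Z = -19*1²*(-11) = -19*1*(-11) = -19*(-11) = 209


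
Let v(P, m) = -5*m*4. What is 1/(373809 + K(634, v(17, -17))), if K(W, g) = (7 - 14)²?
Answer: 1/373858 ≈ 2.6748e-6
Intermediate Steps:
v(P, m) = -20*m
K(W, g) = 49 (K(W, g) = (-7)² = 49)
1/(373809 + K(634, v(17, -17))) = 1/(373809 + 49) = 1/373858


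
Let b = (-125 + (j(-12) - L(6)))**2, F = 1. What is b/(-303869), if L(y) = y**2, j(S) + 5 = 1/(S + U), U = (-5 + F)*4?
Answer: -21613201/238233296 ≈ -0.090723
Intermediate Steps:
U = -16 (U = (-5 + 1)*4 = -4*4 = -16)
j(S) = -5 + 1/(-16 + S) (j(S) = -5 + 1/(S - 16) = -5 + 1/(-16 + S))
b = 21613201/784 (b = (-125 + ((81 - 5*(-12))/(-16 - 12) - 1*6**2))**2 = (-125 + ((81 + 60)/(-28) - 1*36))**2 = (-125 + (-1/28*141 - 36))**2 = (-125 + (-141/28 - 36))**2 = (-125 - 1149/28)**2 = (-4649/28)**2 = 21613201/784 ≈ 27568.)
b/(-303869) = (21613201/784)/(-303869) = (21613201/784)*(-1/303869) = -21613201/238233296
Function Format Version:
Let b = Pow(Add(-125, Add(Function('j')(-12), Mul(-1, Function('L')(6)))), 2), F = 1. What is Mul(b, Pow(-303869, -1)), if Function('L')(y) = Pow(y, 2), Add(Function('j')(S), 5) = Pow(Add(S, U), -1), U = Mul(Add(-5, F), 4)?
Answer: Rational(-21613201, 238233296) ≈ -0.090723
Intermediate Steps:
U = -16 (U = Mul(Add(-5, 1), 4) = Mul(-4, 4) = -16)
Function('j')(S) = Add(-5, Pow(Add(-16, S), -1)) (Function('j')(S) = Add(-5, Pow(Add(S, -16), -1)) = Add(-5, Pow(Add(-16, S), -1)))
b = Rational(21613201, 784) (b = Pow(Add(-125, Add(Mul(Pow(Add(-16, -12), -1), Add(81, Mul(-5, -12))), Mul(-1, Pow(6, 2)))), 2) = Pow(Add(-125, Add(Mul(Pow(-28, -1), Add(81, 60)), Mul(-1, 36))), 2) = Pow(Add(-125, Add(Mul(Rational(-1, 28), 141), -36)), 2) = Pow(Add(-125, Add(Rational(-141, 28), -36)), 2) = Pow(Add(-125, Rational(-1149, 28)), 2) = Pow(Rational(-4649, 28), 2) = Rational(21613201, 784) ≈ 27568.)
Mul(b, Pow(-303869, -1)) = Mul(Rational(21613201, 784), Pow(-303869, -1)) = Mul(Rational(21613201, 784), Rational(-1, 303869)) = Rational(-21613201, 238233296)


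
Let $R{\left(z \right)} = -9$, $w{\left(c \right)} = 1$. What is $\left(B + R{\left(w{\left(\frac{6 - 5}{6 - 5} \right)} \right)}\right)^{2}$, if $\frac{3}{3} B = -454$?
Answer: $214369$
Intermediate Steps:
$B = -454$
$\left(B + R{\left(w{\left(\frac{6 - 5}{6 - 5} \right)} \right)}\right)^{2} = \left(-454 - 9\right)^{2} = \left(-463\right)^{2} = 214369$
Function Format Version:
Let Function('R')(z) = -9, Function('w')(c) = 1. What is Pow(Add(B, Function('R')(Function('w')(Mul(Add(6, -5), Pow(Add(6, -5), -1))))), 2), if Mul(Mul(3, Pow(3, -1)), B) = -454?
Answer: 214369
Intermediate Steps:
B = -454
Pow(Add(B, Function('R')(Function('w')(Mul(Add(6, -5), Pow(Add(6, -5), -1))))), 2) = Pow(Add(-454, -9), 2) = Pow(-463, 2) = 214369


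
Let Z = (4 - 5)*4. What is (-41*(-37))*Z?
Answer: -6068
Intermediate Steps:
Z = -4 (Z = -1*4 = -4)
(-41*(-37))*Z = -41*(-37)*(-4) = 1517*(-4) = -6068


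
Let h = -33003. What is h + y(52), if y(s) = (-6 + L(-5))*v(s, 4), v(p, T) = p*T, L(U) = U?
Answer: -35291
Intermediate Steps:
v(p, T) = T*p
y(s) = -44*s (y(s) = (-6 - 5)*(4*s) = -44*s)
h + y(52) = -33003 - 44*52 = -33003 - 2288 = -35291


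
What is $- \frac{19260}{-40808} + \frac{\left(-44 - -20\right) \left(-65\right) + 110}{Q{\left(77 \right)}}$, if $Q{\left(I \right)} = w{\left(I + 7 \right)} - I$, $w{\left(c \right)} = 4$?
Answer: $- \frac{16685845}{744746} \approx -22.405$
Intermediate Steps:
$Q{\left(I \right)} = 4 - I$
$- \frac{19260}{-40808} + \frac{\left(-44 - -20\right) \left(-65\right) + 110}{Q{\left(77 \right)}} = - \frac{19260}{-40808} + \frac{\left(-44 - -20\right) \left(-65\right) + 110}{4 - 77} = \left(-19260\right) \left(- \frac{1}{40808}\right) + \frac{\left(-44 + 20\right) \left(-65\right) + 110}{4 - 77} = \frac{4815}{10202} + \frac{\left(-24\right) \left(-65\right) + 110}{-73} = \frac{4815}{10202} + \left(1560 + 110\right) \left(- \frac{1}{73}\right) = \frac{4815}{10202} + 1670 \left(- \frac{1}{73}\right) = \frac{4815}{10202} - \frac{1670}{73} = - \frac{16685845}{744746}$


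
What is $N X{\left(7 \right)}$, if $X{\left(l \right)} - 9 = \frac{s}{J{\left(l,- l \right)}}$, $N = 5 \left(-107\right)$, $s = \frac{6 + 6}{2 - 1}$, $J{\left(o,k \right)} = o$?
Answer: $- \frac{40125}{7} \approx -5732.1$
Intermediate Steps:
$s = 12$ ($s = \frac{12}{1} = 12 \cdot 1 = 12$)
$N = -535$
$X{\left(l \right)} = 9 + \frac{12}{l}$
$N X{\left(7 \right)} = - 535 \left(9 + \frac{12}{7}\right) = \left(-535\right) \frac{75}{7} = - \frac{40125}{7}$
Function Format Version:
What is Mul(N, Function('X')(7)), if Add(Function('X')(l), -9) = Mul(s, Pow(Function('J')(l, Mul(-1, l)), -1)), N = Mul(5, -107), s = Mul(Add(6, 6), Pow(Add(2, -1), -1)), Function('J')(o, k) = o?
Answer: Rational(-40125, 7) ≈ -5732.1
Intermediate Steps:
s = 12 (s = Mul(12, Pow(1, -1)) = Mul(12, 1) = 12)
N = -535
Function('X')(l) = Add(9, Mul(12, Pow(l, -1)))
Mul(N, Function('X')(7)) = Mul(-535, Add(9, Mul(12, Pow(7, -1)))) = Mul(-535, Add(9, Mul(12, Rational(1, 7)))) = Mul(-535, Add(9, Rational(12, 7))) = Mul(-535, Rational(75, 7)) = Rational(-40125, 7)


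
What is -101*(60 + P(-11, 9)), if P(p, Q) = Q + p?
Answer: -5858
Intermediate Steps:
-101*(60 + P(-11, 9)) = -101*(60 + (9 - 11)) = -101*(60 - 2) = -101*58 = -5858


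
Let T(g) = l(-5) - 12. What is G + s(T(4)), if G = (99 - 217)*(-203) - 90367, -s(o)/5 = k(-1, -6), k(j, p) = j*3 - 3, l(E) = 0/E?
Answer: -66383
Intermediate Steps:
l(E) = 0
T(g) = -12 (T(g) = 0 - 12 = -12)
k(j, p) = -3 + 3*j (k(j, p) = 3*j - 3 = -3 + 3*j)
s(o) = 30 (s(o) = -5*(-3 + 3*(-1)) = -5*(-3 - 3) = -5*(-6) = 30)
G = -66413 (G = -118*(-203) - 90367 = 23954 - 90367 = -66413)
G + s(T(4)) = -66413 + 30 = -66383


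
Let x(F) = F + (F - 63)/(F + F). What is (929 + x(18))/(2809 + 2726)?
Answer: 1261/7380 ≈ 0.17087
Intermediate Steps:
x(F) = F + (-63 + F)/(2*F) (x(F) = F + (-63 + F)/((2*F)) = F + (-63 + F)*(1/(2*F)) = F + (-63 + F)/(2*F))
(929 + x(18))/(2809 + 2726) = (929 + (½ + 18 - 63/2/18))/(2809 + 2726) = (929 + (½ + 18 - 63/2*1/18))/5535 = (929 + (½ + 18 - 7/4))*(1/5535) = (929 + 67/4)*(1/5535) = (3783/4)*(1/5535) = 1261/7380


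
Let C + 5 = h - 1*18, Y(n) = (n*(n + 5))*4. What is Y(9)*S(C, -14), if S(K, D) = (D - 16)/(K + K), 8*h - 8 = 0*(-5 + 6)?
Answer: 3780/11 ≈ 343.64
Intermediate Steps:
Y(n) = 4*n*(5 + n) (Y(n) = (n*(5 + n))*4 = 4*n*(5 + n))
h = 1 (h = 1 + (0*(-5 + 6))/8 = 1 + (0*1)/8 = 1 + (⅛)*0 = 1 + 0 = 1)
C = -22 (C = -5 + (1 - 1*18) = -5 + (1 - 18) = -5 - 17 = -22)
S(K, D) = (-16 + D)/(2*K) (S(K, D) = (-16 + D)/((2*K)) = (-16 + D)*(1/(2*K)) = (-16 + D)/(2*K))
Y(9)*S(C, -14) = (4*9*(5 + 9))*((½)*(-16 - 14)/(-22)) = (4*9*14)*((½)*(-1/22)*(-30)) = 504*(15/22) = 3780/11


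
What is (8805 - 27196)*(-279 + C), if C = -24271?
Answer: 451499050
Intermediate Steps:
(8805 - 27196)*(-279 + C) = (8805 - 27196)*(-279 - 24271) = -18391*(-24550) = 451499050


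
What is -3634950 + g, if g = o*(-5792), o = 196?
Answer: -4770182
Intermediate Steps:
g = -1135232 (g = 196*(-5792) = -1135232)
-3634950 + g = -3634950 - 1135232 = -4770182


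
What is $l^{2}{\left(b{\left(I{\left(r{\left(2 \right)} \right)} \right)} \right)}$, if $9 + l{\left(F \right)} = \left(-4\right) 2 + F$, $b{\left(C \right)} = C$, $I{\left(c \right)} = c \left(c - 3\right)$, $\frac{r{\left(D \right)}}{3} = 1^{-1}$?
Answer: $289$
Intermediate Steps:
$r{\left(D \right)} = 3$ ($r{\left(D \right)} = \frac{3}{1} = 3 \cdot 1 = 3$)
$I{\left(c \right)} = c \left(-3 + c\right)$
$l{\left(F \right)} = -17 + F$ ($l{\left(F \right)} = -9 + \left(\left(-4\right) 2 + F\right) = -9 + \left(-8 + F\right) = -17 + F$)
$l^{2}{\left(b{\left(I{\left(r{\left(2 \right)} \right)} \right)} \right)} = \left(-17 + 3 \left(-3 + 3\right)\right)^{2} = \left(-17 + 3 \cdot 0\right)^{2} = \left(-17 + 0\right)^{2} = \left(-17\right)^{2} = 289$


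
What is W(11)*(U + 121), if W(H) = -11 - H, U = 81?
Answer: -4444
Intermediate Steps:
W(11)*(U + 121) = (-11 - 1*11)*(81 + 121) = (-11 - 11)*202 = -22*202 = -4444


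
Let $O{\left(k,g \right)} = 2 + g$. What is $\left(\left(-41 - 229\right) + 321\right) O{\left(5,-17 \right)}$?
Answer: $-765$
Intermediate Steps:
$\left(\left(-41 - 229\right) + 321\right) O{\left(5,-17 \right)} = \left(\left(-41 - 229\right) + 321\right) \left(2 - 17\right) = \left(\left(-41 - 229\right) + 321\right) \left(-15\right) = \left(-270 + 321\right) \left(-15\right) = 51 \left(-15\right) = -765$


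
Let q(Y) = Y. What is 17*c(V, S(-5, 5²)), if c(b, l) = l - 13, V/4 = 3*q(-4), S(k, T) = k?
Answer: -306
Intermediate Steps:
V = -48 (V = 4*(3*(-4)) = 4*(-12) = -48)
c(b, l) = -13 + l
17*c(V, S(-5, 5²)) = 17*(-13 - 5) = 17*(-18) = -306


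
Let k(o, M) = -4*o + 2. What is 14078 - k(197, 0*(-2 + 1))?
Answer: 14864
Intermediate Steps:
k(o, M) = 2 - 4*o
14078 - k(197, 0*(-2 + 1)) = 14078 - (2 - 4*197) = 14078 - (2 - 788) = 14078 - 1*(-786) = 14078 + 786 = 14864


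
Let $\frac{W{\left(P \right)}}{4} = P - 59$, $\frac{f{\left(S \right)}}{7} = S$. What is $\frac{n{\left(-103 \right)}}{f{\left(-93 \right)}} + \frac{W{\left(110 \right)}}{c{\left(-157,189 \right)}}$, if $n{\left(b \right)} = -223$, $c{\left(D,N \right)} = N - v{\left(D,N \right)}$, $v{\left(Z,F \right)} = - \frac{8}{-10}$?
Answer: $\frac{873863}{612591} \approx 1.4265$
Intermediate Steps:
$f{\left(S \right)} = 7 S$
$W{\left(P \right)} = -236 + 4 P$ ($W{\left(P \right)} = 4 \left(P - 59\right) = 4 \left(-59 + P\right) = -236 + 4 P$)
$v{\left(Z,F \right)} = \frac{4}{5}$ ($v{\left(Z,F \right)} = \left(-8\right) \left(- \frac{1}{10}\right) = \frac{4}{5}$)
$c{\left(D,N \right)} = - \frac{4}{5} + N$ ($c{\left(D,N \right)} = N - \frac{4}{5} = - \frac{4}{5} + N$)
$\frac{n{\left(-103 \right)}}{f{\left(-93 \right)}} + \frac{W{\left(110 \right)}}{c{\left(-157,189 \right)}} = - \frac{223}{7 \left(-93\right)} + \frac{-236 + 4 \cdot 110}{- \frac{4}{5} + 189} = - \frac{223}{-651} + \frac{-236 + 440}{\frac{941}{5}} = \left(-223\right) \left(- \frac{1}{651}\right) + 204 \cdot \frac{5}{941} = \frac{223}{651} + \frac{1020}{941} = \frac{873863}{612591}$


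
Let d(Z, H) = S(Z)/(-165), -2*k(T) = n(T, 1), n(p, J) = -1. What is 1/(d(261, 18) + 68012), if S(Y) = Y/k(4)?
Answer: 55/3740486 ≈ 1.4704e-5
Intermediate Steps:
k(T) = ½ (k(T) = -½*(-1) = ½)
S(Y) = 2*Y (S(Y) = Y/(½) = Y*2 = 2*Y)
d(Z, H) = -2*Z/165 (d(Z, H) = (2*Z)/(-165) = (2*Z)*(-1/165) = -2*Z/165)
1/(d(261, 18) + 68012) = 1/(-2/165*261 + 68012) = 1/(-174/55 + 68012) = 1/(3740486/55) = 55/3740486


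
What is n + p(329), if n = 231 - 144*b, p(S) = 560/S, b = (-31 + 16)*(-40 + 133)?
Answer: 9452297/47 ≈ 2.0111e+5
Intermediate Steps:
b = -1395 (b = -15*93 = -1395)
n = 201111 (n = 231 - 144*(-1395) = 231 + 200880 = 201111)
n + p(329) = 201111 + 560/329 = 201111 + 560*(1/329) = 201111 + 80/47 = 9452297/47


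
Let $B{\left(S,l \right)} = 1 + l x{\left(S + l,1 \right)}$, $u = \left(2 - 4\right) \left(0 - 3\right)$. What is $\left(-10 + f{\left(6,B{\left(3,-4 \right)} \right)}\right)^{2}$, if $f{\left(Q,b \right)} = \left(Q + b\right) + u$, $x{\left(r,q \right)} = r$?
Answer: $49$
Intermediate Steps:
$u = 6$ ($u = \left(-2\right) \left(-3\right) = 6$)
$B{\left(S,l \right)} = 1 + l \left(S + l\right)$
$f{\left(Q,b \right)} = 6 + Q + b$ ($f{\left(Q,b \right)} = \left(Q + b\right) + 6 = 6 + Q + b$)
$\left(-10 + f{\left(6,B{\left(3,-4 \right)} \right)}\right)^{2} = \left(-10 + \left(6 + 6 - \left(-1 + 4 \left(3 - 4\right)\right)\right)\right)^{2} = \left(-10 + \left(6 + 6 + \left(1 - -4\right)\right)\right)^{2} = \left(-10 + \left(6 + 6 + \left(1 + 4\right)\right)\right)^{2} = \left(-10 + \left(6 + 6 + 5\right)\right)^{2} = \left(-10 + 17\right)^{2} = 7^{2} = 49$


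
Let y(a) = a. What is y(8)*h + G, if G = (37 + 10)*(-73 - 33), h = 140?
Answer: -3862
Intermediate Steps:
G = -4982 (G = 47*(-106) = -4982)
y(8)*h + G = 8*140 - 4982 = 1120 - 4982 = -3862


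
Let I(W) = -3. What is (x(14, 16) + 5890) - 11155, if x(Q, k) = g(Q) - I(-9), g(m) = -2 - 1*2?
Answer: -5266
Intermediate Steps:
g(m) = -4 (g(m) = -2 - 2 = -4)
x(Q, k) = -1 (x(Q, k) = -4 - 1*(-3) = -4 + 3 = -1)
(x(14, 16) + 5890) - 11155 = (-1 + 5890) - 11155 = 5889 - 11155 = -5266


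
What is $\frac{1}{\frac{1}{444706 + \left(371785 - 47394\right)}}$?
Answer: $769097$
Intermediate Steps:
$\frac{1}{\frac{1}{444706 + \left(371785 - 47394\right)}} = \frac{1}{\frac{1}{444706 + 324391}} = \frac{1}{\frac{1}{769097}} = 769097$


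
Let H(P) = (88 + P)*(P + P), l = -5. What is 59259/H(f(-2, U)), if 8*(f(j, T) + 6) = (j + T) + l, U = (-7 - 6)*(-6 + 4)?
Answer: -632096/6525 ≈ -96.873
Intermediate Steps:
U = 26 (U = -13*(-2) = 26)
f(j, T) = -53/8 + T/8 + j/8 (f(j, T) = -6 + ((j + T) - 5)/8 = -6 + ((T + j) - 5)/8 = -6 + (-5 + T + j)/8 = -6 + (-5/8 + T/8 + j/8) = -53/8 + T/8 + j/8)
H(P) = 2*P*(88 + P) (H(P) = (88 + P)*(2*P) = 2*P*(88 + P))
59259/H(f(-2, U)) = 59259/((2*(-53/8 + (⅛)*26 + (⅛)*(-2))*(88 + (-53/8 + (⅛)*26 + (⅛)*(-2))))) = 59259/((2*(-53/8 + 13/4 - ¼)*(88 + (-53/8 + 13/4 - ¼)))) = 59259/((2*(-29/8)*(88 - 29/8))) = 59259/((2*(-29/8)*(675/8))) = 59259/(-19575/32) = 59259*(-32/19575) = -632096/6525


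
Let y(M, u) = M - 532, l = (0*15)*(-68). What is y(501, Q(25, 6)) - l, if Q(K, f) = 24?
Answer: -31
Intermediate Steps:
l = 0 (l = 0*(-68) = 0)
y(M, u) = -532 + M
y(501, Q(25, 6)) - l = (-532 + 501) - 1*0 = -31 + 0 = -31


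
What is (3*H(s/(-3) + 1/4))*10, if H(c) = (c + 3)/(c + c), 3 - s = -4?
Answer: -33/5 ≈ -6.6000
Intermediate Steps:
s = 7 (s = 3 - 1*(-4) = 3 + 4 = 7)
H(c) = (3 + c)/(2*c) (H(c) = (3 + c)/((2*c)) = (3 + c)*(1/(2*c)) = (3 + c)/(2*c))
(3*H(s/(-3) + 1/4))*10 = (3*((3 + (7/(-3) + 1/4))/(2*(7/(-3) + 1/4))))*10 = (3*((3 + (7*(-1/3) + 1*(1/4)))/(2*(7*(-1/3) + 1*(1/4)))))*10 = (3*((3 + (-7/3 + 1/4))/(2*(-7/3 + 1/4))))*10 = (3*((3 - 25/12)/(2*(-25/12))))*10 = (3*((1/2)*(-12/25)*(11/12)))*10 = (3*(-11/50))*10 = -33/50*10 = -33/5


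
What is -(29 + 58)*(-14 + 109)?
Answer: -8265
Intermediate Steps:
-(29 + 58)*(-14 + 109) = -87*95 = -1*8265 = -8265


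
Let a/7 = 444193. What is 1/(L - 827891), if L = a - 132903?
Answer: 1/2148557 ≈ 4.6543e-7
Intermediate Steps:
a = 3109351 (a = 7*444193 = 3109351)
L = 2976448 (L = 3109351 - 132903 = 2976448)
1/(L - 827891) = 1/(2976448 - 827891) = 1/2148557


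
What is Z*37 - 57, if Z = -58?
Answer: -2203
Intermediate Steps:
Z*37 - 57 = -58*37 - 57 = -2146 - 57 = -2203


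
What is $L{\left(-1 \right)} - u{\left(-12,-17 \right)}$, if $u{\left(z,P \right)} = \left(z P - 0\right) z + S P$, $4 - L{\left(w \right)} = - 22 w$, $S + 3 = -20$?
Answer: $2039$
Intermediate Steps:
$S = -23$ ($S = -3 - 20 = -23$)
$L{\left(w \right)} = 4 + 22 w$ ($L{\left(w \right)} = 4 - - 22 w = 4 + 22 w$)
$u{\left(z,P \right)} = - 23 P + P z^{2}$ ($u{\left(z,P \right)} = \left(z P - 0\right) z - 23 P = \left(P z + \left(-9 + 9\right)\right) z - 23 P = \left(P z + 0\right) z - 23 P = P z z - 23 P = P z^{2} - 23 P = - 23 P + P z^{2}$)
$L{\left(-1 \right)} - u{\left(-12,-17 \right)} = \left(4 + 22 \left(-1\right)\right) - - 17 \left(-23 + \left(-12\right)^{2}\right) = \left(4 - 22\right) - - 17 \left(-23 + 144\right) = -18 - \left(-17\right) 121 = -18 - -2057 = -18 + 2057 = 2039$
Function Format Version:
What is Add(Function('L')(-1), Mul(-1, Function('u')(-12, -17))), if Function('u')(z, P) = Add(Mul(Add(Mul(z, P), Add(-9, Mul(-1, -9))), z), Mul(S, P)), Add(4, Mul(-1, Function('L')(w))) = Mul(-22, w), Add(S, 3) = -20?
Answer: 2039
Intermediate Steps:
S = -23 (S = Add(-3, -20) = -23)
Function('L')(w) = Add(4, Mul(22, w)) (Function('L')(w) = Add(4, Mul(-1, Mul(-22, w))) = Add(4, Mul(22, w)))
Function('u')(z, P) = Add(Mul(-23, P), Mul(P, Pow(z, 2))) (Function('u')(z, P) = Add(Mul(Add(Mul(z, P), Add(-9, Mul(-1, -9))), z), Mul(-23, P)) = Add(Mul(Add(Mul(P, z), Add(-9, 9)), z), Mul(-23, P)) = Add(Mul(Add(Mul(P, z), 0), z), Mul(-23, P)) = Add(Mul(Mul(P, z), z), Mul(-23, P)) = Add(Mul(P, Pow(z, 2)), Mul(-23, P)) = Add(Mul(-23, P), Mul(P, Pow(z, 2))))
Add(Function('L')(-1), Mul(-1, Function('u')(-12, -17))) = Add(Add(4, Mul(22, -1)), Mul(-1, Mul(-17, Add(-23, Pow(-12, 2))))) = Add(Add(4, -22), Mul(-1, Mul(-17, Add(-23, 144)))) = Add(-18, Mul(-1, Mul(-17, 121))) = Add(-18, Mul(-1, -2057)) = Add(-18, 2057) = 2039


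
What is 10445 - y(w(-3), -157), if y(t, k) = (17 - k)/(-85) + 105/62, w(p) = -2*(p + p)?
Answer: 55047013/5270 ≈ 10445.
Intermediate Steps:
w(p) = -4*p
y(t, k) = 463/310 + k/85 (y(t, k) = (17 - k)*(-1/85) + 105*(1/62) = (-1/5 + k/85) + 105/62 = 463/310 + k/85)
10445 - y(w(-3), -157) = 10445 - (463/310 + (1/85)*(-157)) = 10445 - (463/310 - 157/85) = 10445 - 1*(-1863/5270) = 10445 + 1863/5270 = 55047013/5270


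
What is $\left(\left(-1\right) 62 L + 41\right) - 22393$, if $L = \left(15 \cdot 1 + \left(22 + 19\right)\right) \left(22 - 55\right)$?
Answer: $92224$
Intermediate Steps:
$L = -1848$ ($L = \left(15 + 41\right) \left(-33\right) = 56 \left(-33\right) = -1848$)
$\left(\left(-1\right) 62 L + 41\right) - 22393 = \left(\left(-1\right) 62 \left(-1848\right) + 41\right) - 22393 = \left(\left(-62\right) \left(-1848\right) + 41\right) - 22393 = \left(114576 + 41\right) - 22393 = 114617 - 22393 = 92224$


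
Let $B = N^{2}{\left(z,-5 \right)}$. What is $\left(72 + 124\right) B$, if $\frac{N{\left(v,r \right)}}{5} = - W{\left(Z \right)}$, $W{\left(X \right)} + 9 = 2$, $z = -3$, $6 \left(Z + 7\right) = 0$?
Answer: $240100$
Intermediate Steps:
$Z = -7$ ($Z = -7 + \frac{1}{6} \cdot 0 = -7 + 0 = -7$)
$W{\left(X \right)} = -7$ ($W{\left(X \right)} = -9 + 2 = -7$)
$N{\left(v,r \right)} = 35$ ($N{\left(v,r \right)} = 5 \left(\left(-1\right) \left(-7\right)\right) = 5 \cdot 7 = 35$)
$B = 1225$ ($B = 35^{2} = 1225$)
$\left(72 + 124\right) B = \left(72 + 124\right) 1225 = 196 \cdot 1225 = 240100$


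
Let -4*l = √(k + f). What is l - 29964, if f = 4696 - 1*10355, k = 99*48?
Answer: -29964 - I*√907/4 ≈ -29964.0 - 7.5291*I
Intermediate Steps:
k = 4752
f = -5659 (f = 4696 - 10355 = -5659)
l = -I*√907/4 (l = -√(4752 - 5659)/4 = -I*√907/4 ≈ -7.5291*I)
l - 29964 = -I*√907/4 - 29964 = -29964 - I*√907/4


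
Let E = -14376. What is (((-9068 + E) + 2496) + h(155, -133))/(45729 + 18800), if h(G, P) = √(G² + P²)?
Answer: -20948/64529 + √41714/64529 ≈ -0.32146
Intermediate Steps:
(((-9068 + E) + 2496) + h(155, -133))/(45729 + 18800) = (((-9068 - 14376) + 2496) + √(155² + (-133)²))/(45729 + 18800) = ((-23444 + 2496) + √(24025 + 17689))/64529 = (-20948 + √41714)*(1/64529) = -20948/64529 + √41714/64529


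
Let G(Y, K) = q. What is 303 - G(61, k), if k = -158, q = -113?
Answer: 416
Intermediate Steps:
G(Y, K) = -113
303 - G(61, k) = 303 - 1*(-113) = 303 + 113 = 416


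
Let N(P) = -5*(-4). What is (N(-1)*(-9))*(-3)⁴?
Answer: -14580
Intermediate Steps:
N(P) = 20
(N(-1)*(-9))*(-3)⁴ = (20*(-9))*(-3)⁴ = -180*81 = -14580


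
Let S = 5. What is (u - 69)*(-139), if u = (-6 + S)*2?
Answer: 9869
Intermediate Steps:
u = -2 (u = (-6 + 5)*2 = -1*2 = -2)
(u - 69)*(-139) = (-2 - 69)*(-139) = -71*(-139) = 9869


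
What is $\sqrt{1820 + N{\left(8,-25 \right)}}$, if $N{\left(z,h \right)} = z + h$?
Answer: $\sqrt{1803} \approx 42.462$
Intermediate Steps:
$N{\left(z,h \right)} = h + z$
$\sqrt{1820 + N{\left(8,-25 \right)}} = \sqrt{1820 + \left(-25 + 8\right)} = \sqrt{1820 - 17} = \sqrt{1803}$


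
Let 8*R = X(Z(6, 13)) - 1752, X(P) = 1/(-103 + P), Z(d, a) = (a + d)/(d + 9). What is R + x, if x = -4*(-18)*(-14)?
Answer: -14979231/12208 ≈ -1227.0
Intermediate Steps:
Z(d, a) = (a + d)/(9 + d)
x = -1008 (x = 72*(-14) = -1008)
R = -2673567/12208 (R = (1/(-103 + (13 + 6)/(9 + 6)) - 1752)/8 = (1/(-103 + 19/15) - 1752)/8 = (1/(-1526/15) - 1752)/8 = (-15/1526 - 1752)/8 = (1/8)*(-2673567/1526) = -2673567/12208 ≈ -219.00)
R + x = -2673567/12208 - 1008 = -14979231/12208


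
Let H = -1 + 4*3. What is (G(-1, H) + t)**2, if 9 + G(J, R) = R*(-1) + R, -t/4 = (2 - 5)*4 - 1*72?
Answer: 106929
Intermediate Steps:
H = 11 (H = -1 + 12 = 11)
t = 336 (t = -4*((2 - 5)*4 - 1*72) = -4*(-3*4 - 72) = -4*(-12 - 72) = -4*(-84) = 336)
G(J, R) = -9 (G(J, R) = -9 + (R*(-1) + R) = -9 + (-R + R) = -9 + 0 = -9)
(G(-1, H) + t)**2 = (-9 + 336)**2 = 327**2 = 106929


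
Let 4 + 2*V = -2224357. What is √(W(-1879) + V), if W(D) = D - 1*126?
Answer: I*√4456742/2 ≈ 1055.6*I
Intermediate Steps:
V = -2224361/2 (V = -2 + (½)*(-2224357) = -2 - 2224357/2 = -2224361/2 ≈ -1.1122e+6)
W(D) = -126 + D (W(D) = D - 126 = -126 + D)
√(W(-1879) + V) = √((-126 - 1879) - 2224361/2) = √(-2005 - 2224361/2) = √(-2228371/2) = I*√4456742/2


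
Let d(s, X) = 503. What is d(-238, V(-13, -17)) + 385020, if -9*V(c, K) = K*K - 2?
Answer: 385523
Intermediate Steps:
V(c, K) = 2/9 - K²/9 (V(c, K) = -(K*K - 2)/9 = -(K² - 2)/9 = -(-2 + K²)/9 = 2/9 - K²/9)
d(-238, V(-13, -17)) + 385020 = 503 + 385020 = 385523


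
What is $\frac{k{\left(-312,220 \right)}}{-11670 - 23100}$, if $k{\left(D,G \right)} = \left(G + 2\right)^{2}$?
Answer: $- \frac{8214}{5795} \approx -1.4174$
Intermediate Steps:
$k{\left(D,G \right)} = \left(2 + G\right)^{2}$
$\frac{k{\left(-312,220 \right)}}{-11670 - 23100} = \frac{\left(2 + 220\right)^{2}}{-11670 - 23100} = \frac{222^{2}}{-34770} = 49284 \left(- \frac{1}{34770}\right) = - \frac{8214}{5795}$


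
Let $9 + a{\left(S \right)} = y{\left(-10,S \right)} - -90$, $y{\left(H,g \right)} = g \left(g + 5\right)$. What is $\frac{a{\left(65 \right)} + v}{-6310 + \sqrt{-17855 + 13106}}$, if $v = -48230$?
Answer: $\frac{275109690}{39820849} + \frac{43599 i \sqrt{4749}}{39820849} \approx 6.9087 + 0.075451 i$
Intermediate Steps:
$y{\left(H,g \right)} = g \left(5 + g\right)$
$a{\left(S \right)} = 81 + S \left(5 + S\right)$ ($a{\left(S \right)} = -9 + \left(S \left(5 + S\right) - -90\right) = -9 + \left(S \left(5 + S\right) + 90\right) = -9 + \left(90 + S \left(5 + S\right)\right) = 81 + S \left(5 + S\right)$)
$\frac{a{\left(65 \right)} + v}{-6310 + \sqrt{-17855 + 13106}} = \frac{\left(81 + 65 \left(5 + 65\right)\right) - 48230}{-6310 + \sqrt{-17855 + 13106}} = \frac{\left(81 + 65 \cdot 70\right) - 48230}{-6310 + \sqrt{-4749}} = \frac{\left(81 + 4550\right) - 48230}{-6310 + i \sqrt{4749}} = \frac{4631 - 48230}{-6310 + i \sqrt{4749}} = - \frac{43599}{-6310 + i \sqrt{4749}}$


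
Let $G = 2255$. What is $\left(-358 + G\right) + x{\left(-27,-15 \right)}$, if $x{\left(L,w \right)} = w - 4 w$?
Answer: $1942$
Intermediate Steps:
$x{\left(L,w \right)} = - 3 w$
$\left(-358 + G\right) + x{\left(-27,-15 \right)} = \left(-358 + 2255\right) - -45 = 1897 + 45 = 1942$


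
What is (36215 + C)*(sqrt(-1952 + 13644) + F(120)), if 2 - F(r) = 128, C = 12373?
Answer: -6122088 + 97176*sqrt(2923) ≈ -8.6829e+5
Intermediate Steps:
F(r) = -126 (F(r) = 2 - 1*128 = 2 - 128 = -126)
(36215 + C)*(sqrt(-1952 + 13644) + F(120)) = (36215 + 12373)*(sqrt(-1952 + 13644) - 126) = 48588*(sqrt(11692) - 126) = 48588*(2*sqrt(2923) - 126) = 48588*(-126 + 2*sqrt(2923)) = -6122088 + 97176*sqrt(2923)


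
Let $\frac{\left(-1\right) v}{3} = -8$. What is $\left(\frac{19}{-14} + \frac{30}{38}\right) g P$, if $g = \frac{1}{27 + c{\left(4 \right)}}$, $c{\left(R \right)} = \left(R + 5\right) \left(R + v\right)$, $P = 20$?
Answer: $- \frac{1510}{37107} \approx -0.040693$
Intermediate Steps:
$v = 24$ ($v = \left(-3\right) \left(-8\right) = 24$)
$c{\left(R \right)} = \left(5 + R\right) \left(24 + R\right)$ ($c{\left(R \right)} = \left(R + 5\right) \left(R + 24\right) = \left(5 + R\right) \left(24 + R\right)$)
$g = \frac{1}{279}$ ($g = \frac{1}{27 + \left(120 + 4^{2} + 29 \cdot 4\right)} = \frac{1}{27 + \left(120 + 16 + 116\right)} = \frac{1}{27 + 252} = \frac{1}{279} \approx 0.0035842$)
$\left(\frac{19}{-14} + \frac{30}{38}\right) g P = \left(\frac{19}{-14} + \frac{30}{38}\right) \frac{1}{279} \cdot 20 = \left(19 \left(- \frac{1}{14}\right) + 30 \cdot \frac{1}{38}\right) \frac{1}{279} \cdot 20 = \left(- \frac{19}{14} + \frac{15}{19}\right) \frac{1}{279} \cdot 20 = \left(- \frac{151}{266}\right) \frac{1}{279} \cdot 20 = \left(- \frac{151}{74214}\right) 20 = - \frac{1510}{37107}$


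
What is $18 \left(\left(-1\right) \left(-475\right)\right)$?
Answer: $8550$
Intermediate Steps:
$18 \left(\left(-1\right) \left(-475\right)\right) = 18 \cdot 475 = 8550$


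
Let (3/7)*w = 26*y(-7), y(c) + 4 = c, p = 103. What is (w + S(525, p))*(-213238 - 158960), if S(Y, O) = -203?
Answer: 323936326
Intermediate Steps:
y(c) = -4 + c
w = -2002/3 (w = 7*(26*(-4 - 7))/3 = 7*(26*(-11))/3 = (7/3)*(-286) = -2002/3 ≈ -667.33)
(w + S(525, p))*(-213238 - 158960) = (-2002/3 - 203)*(-213238 - 158960) = -2611/3*(-372198) = 323936326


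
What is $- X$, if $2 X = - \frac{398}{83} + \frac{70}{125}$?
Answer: $\frac{4394}{2075} \approx 2.1176$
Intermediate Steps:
$X = - \frac{4394}{2075}$ ($X = \frac{- \frac{398}{83} + \frac{70}{125}}{2} = \frac{\left(-398\right) \frac{1}{83} + 70 \cdot \frac{1}{125}}{2} = \frac{- \frac{398}{83} + \frac{14}{25}}{2} = \frac{1}{2} \left(- \frac{8788}{2075}\right) = - \frac{4394}{2075} \approx -2.1176$)
$- X = \left(-1\right) \left(- \frac{4394}{2075}\right) = \frac{4394}{2075}$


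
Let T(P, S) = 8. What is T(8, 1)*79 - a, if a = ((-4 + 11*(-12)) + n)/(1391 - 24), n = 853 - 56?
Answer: 863283/1367 ≈ 631.52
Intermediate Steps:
n = 797
a = 661/1367 (a = ((-4 + 11*(-12)) + 797)/(1391 - 24) = ((-4 - 132) + 797)/1367 = (-136 + 797)*(1/1367) = 661*(1/1367) = 661/1367 ≈ 0.48354)
T(8, 1)*79 - a = 8*79 - 1*661/1367 = 632 - 661/1367 = 863283/1367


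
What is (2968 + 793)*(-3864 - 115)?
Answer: -14965019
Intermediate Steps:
(2968 + 793)*(-3864 - 115) = 3761*(-3979) = -14965019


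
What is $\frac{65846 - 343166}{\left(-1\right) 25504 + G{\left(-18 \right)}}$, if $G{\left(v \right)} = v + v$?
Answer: $\frac{13866}{1277} \approx 10.858$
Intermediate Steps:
$G{\left(v \right)} = 2 v$
$\frac{65846 - 343166}{\left(-1\right) 25504 + G{\left(-18 \right)}} = \frac{65846 - 343166}{\left(-1\right) 25504 + 2 \left(-18\right)} = - \frac{277320}{-25504 - 36} = - \frac{277320}{-25540} = \left(-277320\right) \left(- \frac{1}{25540}\right) = \frac{13866}{1277}$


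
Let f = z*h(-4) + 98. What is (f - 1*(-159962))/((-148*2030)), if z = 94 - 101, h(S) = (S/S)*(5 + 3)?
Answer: -40001/75110 ≈ -0.53257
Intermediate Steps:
h(S) = 8 (h(S) = 1*8 = 8)
z = -7
f = 42 (f = -7*8 + 98 = -56 + 98 = 42)
(f - 1*(-159962))/((-148*2030)) = (42 - 1*(-159962))/((-148*2030)) = (42 + 159962)/(-300440) = 160004*(-1/300440) = -40001/75110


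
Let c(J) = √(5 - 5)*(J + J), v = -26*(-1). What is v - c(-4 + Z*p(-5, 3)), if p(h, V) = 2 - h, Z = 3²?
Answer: 26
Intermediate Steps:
v = 26
Z = 9
c(J) = 0 (c(J) = √0*(2*J) = 0*(2*J) = 0)
v - c(-4 + Z*p(-5, 3)) = 26 - 1*0 = 26 + 0 = 26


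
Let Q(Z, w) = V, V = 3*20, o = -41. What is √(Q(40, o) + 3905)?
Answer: √3965 ≈ 62.968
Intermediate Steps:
V = 60
Q(Z, w) = 60
√(Q(40, o) + 3905) = √(60 + 3905) = √3965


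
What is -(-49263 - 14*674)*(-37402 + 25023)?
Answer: -726634921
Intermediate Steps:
-(-49263 - 14*674)*(-37402 + 25023) = -(-49263 - 9436)*(-12379) = -(-58699)*(-12379) = -1*726634921 = -726634921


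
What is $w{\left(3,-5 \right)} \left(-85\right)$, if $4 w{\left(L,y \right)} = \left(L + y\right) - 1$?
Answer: $\frac{255}{4} \approx 63.75$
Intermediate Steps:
$w{\left(L,y \right)} = - \frac{1}{4} + \frac{L}{4} + \frac{y}{4}$ ($w{\left(L,y \right)} = \frac{\left(L + y\right) - 1}{4} = \frac{-1 + L + y}{4} = - \frac{1}{4} + \frac{L}{4} + \frac{y}{4}$)
$w{\left(3,-5 \right)} \left(-85\right) = \left(- \frac{1}{4} + \frac{1}{4} \cdot 3 + \frac{1}{4} \left(-5\right)\right) \left(-85\right) = \left(- \frac{1}{4} + \frac{3}{4} - \frac{5}{4}\right) \left(-85\right) = \left(- \frac{3}{4}\right) \left(-85\right) = \frac{255}{4}$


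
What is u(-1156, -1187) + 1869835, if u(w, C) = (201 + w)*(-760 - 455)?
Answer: 3030160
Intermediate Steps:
u(w, C) = -244215 - 1215*w (u(w, C) = (201 + w)*(-1215) = -244215 - 1215*w)
u(-1156, -1187) + 1869835 = (-244215 - 1215*(-1156)) + 1869835 = (-244215 + 1404540) + 1869835 = 1160325 + 1869835 = 3030160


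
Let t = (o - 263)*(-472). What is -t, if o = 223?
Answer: -18880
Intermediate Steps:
t = 18880 (t = (223 - 263)*(-472) = -40*(-472) = 18880)
-t = -1*18880 = -18880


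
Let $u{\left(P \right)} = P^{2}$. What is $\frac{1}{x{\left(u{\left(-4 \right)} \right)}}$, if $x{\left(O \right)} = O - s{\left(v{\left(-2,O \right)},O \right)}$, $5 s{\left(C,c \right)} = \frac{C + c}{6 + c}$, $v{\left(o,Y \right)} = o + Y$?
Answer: $\frac{11}{173} \approx 0.063584$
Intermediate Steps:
$v{\left(o,Y \right)} = Y + o$
$s{\left(C,c \right)} = \frac{C + c}{5 \left(6 + c\right)}$ ($s{\left(C,c \right)} = \frac{\left(C + c\right) \frac{1}{6 + c}}{5} = \frac{\frac{1}{6 + c} \left(C + c\right)}{5} = \frac{C + c}{5 \left(6 + c\right)}$)
$x{\left(O \right)} = O - \frac{-2 + 2 O}{5 \left(6 + O\right)}$ ($x{\left(O \right)} = O - \frac{\left(O - 2\right) + O}{5 \left(6 + O\right)} = O - \frac{\left(-2 + O\right) + O}{5 \left(6 + O\right)} = O - \frac{-2 + 2 O}{5 \left(6 + O\right)}$)
$\frac{1}{x{\left(u{\left(-4 \right)} \right)}} = \frac{1}{\frac{1}{5} \frac{1}{6 + \left(-4\right)^{2}} \left(2 + 5 \left(\left(-4\right)^{2}\right)^{2} + 28 \left(-4\right)^{2}\right)} = \frac{1}{\frac{1}{5} \frac{1}{6 + 16} \left(2 + 5 \cdot 16^{2} + 28 \cdot 16\right)} = \frac{1}{\frac{1}{5} \cdot \frac{1}{22} \left(2 + 5 \cdot 256 + 448\right)} = \frac{1}{\frac{1}{5} \cdot \frac{1}{22} \left(2 + 1280 + 448\right)} = \frac{1}{\frac{1}{5} \cdot \frac{1}{22} \cdot 1730} = \frac{1}{\frac{173}{11}} = \frac{11}{173}$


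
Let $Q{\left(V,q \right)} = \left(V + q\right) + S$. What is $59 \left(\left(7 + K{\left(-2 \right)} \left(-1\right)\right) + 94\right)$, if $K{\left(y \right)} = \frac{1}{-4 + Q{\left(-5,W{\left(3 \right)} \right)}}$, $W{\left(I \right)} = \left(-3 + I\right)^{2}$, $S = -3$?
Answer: $\frac{71567}{12} \approx 5963.9$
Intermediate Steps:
$Q{\left(V,q \right)} = -3 + V + q$ ($Q{\left(V,q \right)} = \left(V + q\right) - 3 = -3 + V + q$)
$K{\left(y \right)} = - \frac{1}{12}$ ($K{\left(y \right)} = \frac{1}{-4 - \left(8 - \left(-3 + 3\right)^{2}\right)} = \frac{1}{-4 - \left(8 + 0\right)} = \frac{1}{-4 - 8} = \frac{1}{-12} = - \frac{1}{12}$)
$59 \left(\left(7 + K{\left(-2 \right)} \left(-1\right)\right) + 94\right) = 59 \left(\left(7 - - \frac{1}{12}\right) + 94\right) = 59 \left(\left(7 + \frac{1}{12}\right) + 94\right) = 59 \left(\frac{85}{12} + 94\right) = 59 \cdot \frac{1213}{12} = \frac{71567}{12}$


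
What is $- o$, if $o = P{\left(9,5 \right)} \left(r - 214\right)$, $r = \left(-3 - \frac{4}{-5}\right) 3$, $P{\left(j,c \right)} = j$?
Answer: $\frac{9927}{5} \approx 1985.4$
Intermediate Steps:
$r = - \frac{33}{5}$ ($r = \left(-3 - - \frac{4}{5}\right) 3 = \left(-3 + \frac{4}{5}\right) 3 = \left(- \frac{11}{5}\right) 3 = - \frac{33}{5} \approx -6.6$)
$o = - \frac{9927}{5}$ ($o = 9 \left(- \frac{33}{5} - 214\right) = 9 \left(- \frac{1103}{5}\right) = - \frac{9927}{5} \approx -1985.4$)
$- o = \left(-1\right) \left(- \frac{9927}{5}\right) = \frac{9927}{5}$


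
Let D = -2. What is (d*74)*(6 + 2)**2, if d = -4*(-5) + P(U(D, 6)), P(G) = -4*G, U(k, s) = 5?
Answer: 0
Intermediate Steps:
d = 0 (d = -4*(-5) - 4*5 = 20 - 20 = 0)
(d*74)*(6 + 2)**2 = (0*74)*(6 + 2)**2 = 0*8**2 = 0*64 = 0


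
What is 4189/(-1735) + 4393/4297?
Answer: -10378278/7455295 ≈ -1.3921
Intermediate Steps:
4189/(-1735) + 4393/4297 = 4189*(-1/1735) + 4393*(1/4297) = -4189/1735 + 4393/4297 = -10378278/7455295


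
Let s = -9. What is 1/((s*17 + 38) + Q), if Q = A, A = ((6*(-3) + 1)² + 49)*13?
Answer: 1/4279 ≈ 0.00023370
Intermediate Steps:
A = 4394 (A = ((-18 + 1)² + 49)*13 = ((-17)² + 49)*13 = (289 + 49)*13 = 338*13 = 4394)
Q = 4394
1/((s*17 + 38) + Q) = 1/((-9*17 + 38) + 4394) = 1/((-153 + 38) + 4394) = 1/(-115 + 4394) = 1/4279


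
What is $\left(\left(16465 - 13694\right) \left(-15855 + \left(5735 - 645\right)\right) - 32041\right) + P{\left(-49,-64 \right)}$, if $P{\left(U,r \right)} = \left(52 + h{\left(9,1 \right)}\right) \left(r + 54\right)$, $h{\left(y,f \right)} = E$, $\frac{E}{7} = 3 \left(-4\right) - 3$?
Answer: $-29861326$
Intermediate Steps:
$E = -105$ ($E = 7 \left(3 \left(-4\right) - 3\right) = 7 \left(-12 - 3\right) = 7 \left(-15\right) = -105$)
$h{\left(y,f \right)} = -105$
$P{\left(U,r \right)} = -2862 - 53 r$ ($P{\left(U,r \right)} = \left(52 - 105\right) \left(r + 54\right) = - 53 \left(54 + r\right) = -2862 - 53 r$)
$\left(\left(16465 - 13694\right) \left(-15855 + \left(5735 - 645\right)\right) - 32041\right) + P{\left(-49,-64 \right)} = \left(\left(16465 - 13694\right) \left(-15855 + \left(5735 - 645\right)\right) - 32041\right) - -530 = \left(2771 \left(-15855 + 5090\right) - 32041\right) + \left(-2862 + 3392\right) = \left(2771 \left(-10765\right) - 32041\right) + 530 = \left(-29829815 - 32041\right) + 530 = -29861856 + 530 = -29861326$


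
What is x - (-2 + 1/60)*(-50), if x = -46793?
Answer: -281353/6 ≈ -46892.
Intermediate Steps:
x - (-2 + 1/60)*(-50) = -46793 - (-2 + 1/60)*(-50) = -46793 - (-119)*(-50)/60 = -46793 - 1*595/6 = -46793 - 595/6 = -281353/6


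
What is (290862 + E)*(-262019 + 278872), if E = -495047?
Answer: -3441129805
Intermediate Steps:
(290862 + E)*(-262019 + 278872) = (290862 - 495047)*(-262019 + 278872) = -204185*16853 = -3441129805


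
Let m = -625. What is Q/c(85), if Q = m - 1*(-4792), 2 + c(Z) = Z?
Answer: 4167/83 ≈ 50.205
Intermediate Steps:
c(Z) = -2 + Z
Q = 4167 (Q = -625 - 1*(-4792) = -625 + 4792 = 4167)
Q/c(85) = 4167/(-2 + 85) = 4167/83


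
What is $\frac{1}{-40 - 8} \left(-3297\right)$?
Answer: $\frac{1099}{16} \approx 68.688$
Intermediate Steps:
$\frac{1}{-40 - 8} \left(-3297\right) = \frac{1}{-48} \left(-3297\right) = \left(- \frac{1}{48}\right) \left(-3297\right) = \frac{1099}{16}$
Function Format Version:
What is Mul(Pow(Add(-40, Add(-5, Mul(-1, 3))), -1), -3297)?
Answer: Rational(1099, 16) ≈ 68.688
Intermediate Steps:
Mul(Pow(Add(-40, Add(-5, Mul(-1, 3))), -1), -3297) = Mul(Pow(Add(-40, Add(-5, -3)), -1), -3297) = Mul(Pow(Add(-40, -8), -1), -3297) = Mul(Pow(-48, -1), -3297) = Mul(Rational(-1, 48), -3297) = Rational(1099, 16)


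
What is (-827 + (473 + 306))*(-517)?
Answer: 24816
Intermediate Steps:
(-827 + (473 + 306))*(-517) = (-827 + 779)*(-517) = -48*(-517) = 24816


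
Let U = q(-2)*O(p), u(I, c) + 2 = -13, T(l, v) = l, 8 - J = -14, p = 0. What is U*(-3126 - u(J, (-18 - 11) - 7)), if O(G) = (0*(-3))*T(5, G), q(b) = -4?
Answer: 0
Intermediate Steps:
J = 22 (J = 8 - 1*(-14) = 8 + 14 = 22)
O(G) = 0 (O(G) = (0*(-3))*5 = 0*5 = 0)
u(I, c) = -15 (u(I, c) = -2 - 13 = -15)
U = 0 (U = -4*0 = 0)
U*(-3126 - u(J, (-18 - 11) - 7)) = 0*(-3126 - 1*(-15)) = 0*(-3126 + 15) = 0*(-3111) = 0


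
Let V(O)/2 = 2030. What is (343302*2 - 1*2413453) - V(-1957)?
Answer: -1730909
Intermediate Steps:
V(O) = 4060 (V(O) = 2*2030 = 4060)
(343302*2 - 1*2413453) - V(-1957) = (343302*2 - 1*2413453) - 1*4060 = (686604 - 2413453) - 4060 = -1726849 - 4060 = -1730909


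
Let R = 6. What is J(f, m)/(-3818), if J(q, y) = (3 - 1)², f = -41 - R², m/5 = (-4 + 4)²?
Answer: -2/1909 ≈ -0.0010477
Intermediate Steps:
m = 0 (m = 5*(-4 + 4)² = 5*0² = 5*0 = 0)
f = -77 (f = -41 - 1*6² = -41 - 1*36 = -41 - 36 = -77)
J(q, y) = 4 (J(q, y) = 2² = 4)
J(f, m)/(-3818) = 4/(-3818) = 4*(-1/3818) = -2/1909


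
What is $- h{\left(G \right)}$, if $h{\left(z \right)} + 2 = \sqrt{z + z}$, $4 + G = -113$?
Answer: $2 - 3 i \sqrt{26} \approx 2.0 - 15.297 i$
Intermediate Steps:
$G = -117$ ($G = -4 - 113 = -117$)
$h{\left(z \right)} = -2 + \sqrt{2} \sqrt{z}$ ($h{\left(z \right)} = -2 + \sqrt{z + z} = -2 + \sqrt{2 z} = -2 + \sqrt{2} \sqrt{z}$)
$- h{\left(G \right)} = - (-2 + \sqrt{2} \sqrt{-117}) = - (-2 + \sqrt{2} \cdot 3 i \sqrt{13}) = - (-2 + 3 i \sqrt{26}) = 2 - 3 i \sqrt{26}$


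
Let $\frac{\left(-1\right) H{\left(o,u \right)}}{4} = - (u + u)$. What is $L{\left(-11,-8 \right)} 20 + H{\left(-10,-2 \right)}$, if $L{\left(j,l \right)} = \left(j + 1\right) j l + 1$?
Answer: $-17596$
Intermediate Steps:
$L{\left(j,l \right)} = 1 + j l \left(1 + j\right)$ ($L{\left(j,l \right)} = \left(1 + j\right) j l + 1 = j \left(1 + j\right) l + 1 = j l \left(1 + j\right) + 1 = 1 + j l \left(1 + j\right)$)
$H{\left(o,u \right)} = 8 u$ ($H{\left(o,u \right)} = - 4 \left(- (u + u)\right) = - 4 \left(- 2 u\right) = 8 u$)
$L{\left(-11,-8 \right)} 20 + H{\left(-10,-2 \right)} = \left(1 - -88 - 8 \left(-11\right)^{2}\right) 20 + 8 \left(-2\right) = \left(1 + 88 - 968\right) 20 - 16 = \left(-879\right) 20 - 16 = -17580 - 16 = -17596$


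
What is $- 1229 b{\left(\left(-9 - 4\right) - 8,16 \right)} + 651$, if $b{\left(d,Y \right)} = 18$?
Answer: $-21471$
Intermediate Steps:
$- 1229 b{\left(\left(-9 - 4\right) - 8,16 \right)} + 651 = \left(-1229\right) 18 + 651 = -22122 + 651 = -21471$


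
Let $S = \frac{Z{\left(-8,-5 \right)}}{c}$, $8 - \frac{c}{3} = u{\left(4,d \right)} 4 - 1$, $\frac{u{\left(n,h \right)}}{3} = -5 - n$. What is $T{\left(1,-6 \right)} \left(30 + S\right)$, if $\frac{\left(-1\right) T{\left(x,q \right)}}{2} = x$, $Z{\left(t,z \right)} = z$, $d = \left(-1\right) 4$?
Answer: $- \frac{21050}{351} \approx -59.971$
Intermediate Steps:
$d = -4$
$T{\left(x,q \right)} = - 2 x$
$u{\left(n,h \right)} = -15 - 3 n$ ($u{\left(n,h \right)} = 3 \left(-5 - n\right) = -15 - 3 n$)
$c = 351$ ($c = 24 - 3 \left(\left(-15 - 12\right) 4 - 1\right) = 24 - 3 \left(\left(-27\right) 4 - 1\right) = 24 - 3 \left(-108 - 1\right) = 24 - -327 = 24 + 327 = 351$)
$S = - \frac{5}{351} \approx -0.014245$
$T{\left(1,-6 \right)} \left(30 + S\right) = \left(-2\right) 1 \left(30 - \frac{5}{351}\right) = \left(-2\right) \frac{10525}{351} = - \frac{21050}{351}$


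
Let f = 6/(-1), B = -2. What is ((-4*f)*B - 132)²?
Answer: 32400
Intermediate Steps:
f = -6 (f = 6*(-1) = -6)
((-4*f)*B - 132)² = (-4*(-6)*(-2) - 132)² = (24*(-2) - 132)² = (-48 - 132)² = (-180)² = 32400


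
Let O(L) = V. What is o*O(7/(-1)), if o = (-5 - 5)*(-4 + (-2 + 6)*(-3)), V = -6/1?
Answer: -960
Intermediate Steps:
V = -6 (V = -6*1 = -6)
O(L) = -6
o = 160 (o = -10*(-4 + 4*(-3)) = -10*(-4 - 12) = -10*(-16) = 160)
o*O(7/(-1)) = 160*(-6) = -960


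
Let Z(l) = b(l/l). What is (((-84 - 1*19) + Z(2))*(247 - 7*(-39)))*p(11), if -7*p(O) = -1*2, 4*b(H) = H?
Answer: -106860/7 ≈ -15266.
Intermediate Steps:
b(H) = H/4
Z(l) = ¼ (Z(l) = (l/l)/4 = (¼)*1 = ¼)
p(O) = 2/7 (p(O) = -(-1)*2/7 = -⅐*(-2) = 2/7)
(((-84 - 1*19) + Z(2))*(247 - 7*(-39)))*p(11) = (((-84 - 1*19) + ¼)*(247 - 7*(-39)))*(2/7) = (((-84 - 19) + ¼)*(247 + 273))*(2/7) = ((-103 + ¼)*520)*(2/7) = -411/4*520*(2/7) = -53430*2/7 = -106860/7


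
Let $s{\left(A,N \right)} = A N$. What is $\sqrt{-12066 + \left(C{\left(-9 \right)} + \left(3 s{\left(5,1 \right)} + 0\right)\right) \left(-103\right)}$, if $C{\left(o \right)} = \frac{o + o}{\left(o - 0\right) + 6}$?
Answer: $3 i \sqrt{1581} \approx 119.29 i$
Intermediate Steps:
$C{\left(o \right)} = \frac{2 o}{6 + o}$ ($C{\left(o \right)} = \frac{2 o}{\left(o + 0\right) + 6} = \frac{2 o}{o + 6} = \frac{2 o}{6 + o}$)
$\sqrt{-12066 + \left(C{\left(-9 \right)} + \left(3 s{\left(5,1 \right)} + 0\right)\right) \left(-103\right)} = \sqrt{-12066 + \left(2 \left(-9\right) \frac{1}{6 - 9} + \left(3 \cdot 5 \cdot 1 + 0\right)\right) \left(-103\right)} = \sqrt{-12066 + \left(2 \left(-9\right) \frac{1}{-3} + \left(3 \cdot 5 + 0\right)\right) \left(-103\right)} = \sqrt{-12066 + \left(2 \left(-9\right) \left(- \frac{1}{3}\right) + \left(15 + 0\right)\right) \left(-103\right)} = \sqrt{-12066 + \left(6 + 15\right) \left(-103\right)} = \sqrt{-12066 + 21 \left(-103\right)} = \sqrt{-12066 - 2163} = \sqrt{-14229} = 3 i \sqrt{1581}$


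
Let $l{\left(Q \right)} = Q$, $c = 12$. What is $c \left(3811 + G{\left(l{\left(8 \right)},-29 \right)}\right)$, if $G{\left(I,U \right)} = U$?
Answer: $45384$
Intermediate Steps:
$c \left(3811 + G{\left(l{\left(8 \right)},-29 \right)}\right) = 12 \left(3811 - 29\right) = 12 \cdot 3782 = 45384$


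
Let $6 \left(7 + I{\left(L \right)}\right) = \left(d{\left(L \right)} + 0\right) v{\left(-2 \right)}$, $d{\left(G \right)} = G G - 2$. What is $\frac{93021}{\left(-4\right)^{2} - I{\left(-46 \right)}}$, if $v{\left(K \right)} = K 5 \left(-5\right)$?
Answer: $- \frac{279063}{52781} \approx -5.2872$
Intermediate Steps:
$d{\left(G \right)} = -2 + G^{2}$ ($d{\left(G \right)} = G^{2} - 2 = -2 + G^{2}$)
$v{\left(K \right)} = - 25 K$ ($v{\left(K \right)} = 5 K \left(-5\right) = - 25 K$)
$I{\left(L \right)} = - \frac{71}{3} + \frac{25 L^{2}}{3}$ ($I{\left(L \right)} = -7 + \frac{\left(\left(-2 + L^{2}\right) + 0\right) \left(\left(-25\right) \left(-2\right)\right)}{6} = -7 + \frac{\left(-2 + L^{2}\right) 50}{6} = -7 + \frac{-100 + 50 L^{2}}{6} = -7 + \left(- \frac{50}{3} + \frac{25 L^{2}}{3}\right) = - \frac{71}{3} + \frac{25 L^{2}}{3}$)
$\frac{93021}{\left(-4\right)^{2} - I{\left(-46 \right)}} = \frac{93021}{\left(-4\right)^{2} - \left(- \frac{71}{3} + \frac{25 \left(-46\right)^{2}}{3}\right)} = \frac{93021}{16 - \left(- \frac{71}{3} + \frac{25}{3} \cdot 2116\right)} = \frac{93021}{16 - \left(- \frac{71}{3} + \frac{52900}{3}\right)} = \frac{93021}{16 - \frac{52829}{3}} = \frac{93021}{- \frac{52781}{3}} = 93021 \left(- \frac{3}{52781}\right) = - \frac{279063}{52781}$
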